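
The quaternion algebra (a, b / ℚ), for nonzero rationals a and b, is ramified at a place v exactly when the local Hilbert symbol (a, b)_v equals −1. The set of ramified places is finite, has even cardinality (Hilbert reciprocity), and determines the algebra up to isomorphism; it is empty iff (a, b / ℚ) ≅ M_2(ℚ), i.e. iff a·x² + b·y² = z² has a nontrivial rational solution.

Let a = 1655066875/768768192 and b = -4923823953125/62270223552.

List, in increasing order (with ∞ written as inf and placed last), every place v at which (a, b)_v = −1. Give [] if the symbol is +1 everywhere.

[3, 17]

(a, b) ≡ (561, -231) mod (ℚ^×)²; places V = {2, 3, 5, 7, 11, 17, 23, 29, ∞}.
(a,b)_7: α=2, u≡2; β=3, v≡1 (mod 7); (2|7)=+1, (1|7)=+1; sign (−1)^0·+1^3·+1^2 = +1.
(a,b)_∞: sgn(561)=+, sgn(-231)=−, so +1.
(a,b)_23: α=-2, u≡12; β=-2, v≡15 (mod 23); (12|23)=+1, (15|23)=-1; sign (−1)^0·+1^-2·-1^-2 = +1.
(a,b)_11: α=1, u≡8; β=1, v≡1 (mod 11); (8|11)=-1, (1|11)=+1; sign (−1)^1·-1^1·+1^1 = +1.
(a,b)_3: α=-3, u≡1; β=-7, v≡1 (mod 3); (1|3)=+1, (1|3)=+1; sign (−1)^1·+1^-7·+1^-3 = -1.
(a,b)_29: α=-2, u≡15; β=-2, v≡28 (mod 29); (15|29)=-1, (28|29)=+1; sign (−1)^0·-1^-2·+1^-2 = +1.
(a,b)_17: α=3, u≡9; β=4, v≡7 (mod 17); (9|17)=+1, (7|17)=-1; sign (−1)^0·+1^4·-1^3 = -1.
(a,b)_2: α=-6, β=-6; u≡1, v≡1 (mod 8); ε(u)ε(v)=0·0, αω(v)=-6·0, βω(u)=-6·0; sum ≡ 0  ⇒  +1.
(a,b)_5: α=4, u≡1; β=6, v≡1 (mod 5); (1|5)=+1, (1|5)=+1; sign (−1)^0·+1^6·+1^4 = +1.
Ram(561, -231) = {3, 17}; no ℚ_3-point on the conic.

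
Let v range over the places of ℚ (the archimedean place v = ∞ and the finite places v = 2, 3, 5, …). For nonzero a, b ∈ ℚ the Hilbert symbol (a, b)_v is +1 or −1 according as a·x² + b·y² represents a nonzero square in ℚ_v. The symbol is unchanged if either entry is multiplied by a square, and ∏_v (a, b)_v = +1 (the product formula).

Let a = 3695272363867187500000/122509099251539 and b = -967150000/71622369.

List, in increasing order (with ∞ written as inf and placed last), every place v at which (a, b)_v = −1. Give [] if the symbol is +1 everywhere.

(a, b) ≡ (506, -115) mod (ℚ^×)²; places V = {2, 3, 5, 7, 11, 13, 23, 29, 31, 43, ∞}.
(a,b)_11: α=-1, u≡6; β=0, v≡6 (mod 11); (6|11)=-1, (6|11)=-1; sign (−1)^0·-1^0·-1^-1 = -1.
(a,b)_3: α=0, u≡2; β=-2, v≡2 (mod 3); (2|3)=-1, (2|3)=-1; sign (−1)^0·-1^-2·-1^0 = +1.
(a,b)_23: α=3, u≡14; β=1, v≡3 (mod 23); (14|23)=-1, (3|23)=+1; sign (−1)^1·-1^1·+1^3 = +1.
(a,b)_2: α=5, β=4; u≡5, v≡5 (mod 8); ε(u)ε(v)=0·0, αω(v)=5·1, βω(u)=4·1; sum ≡ 1  ⇒  -1.
(a,b)_13: α=-6, u≡9; β=-2, v≡2 (mod 13); (9|13)=+1, (2|13)=-1; sign (−1)^0·+1^-2·-1^-6 = +1.
(a,b)_43: α=2, u≡26; β=0, v≡40 (mod 43); (26|43)=-1, (40|43)=+1; sign (−1)^0·-1^0·+1^2 = +1.
(a,b)_7: α=-4, u≡2; β=-2, v≡4 (mod 7); (2|7)=+1, (4|7)=+1; sign (−1)^0·+1^-2·+1^-4 = +1.
(a,b)_29: α=2, u≡23; β=2, v≡23 (mod 29); (23|29)=+1, (23|29)=+1; sign (−1)^0·+1^2·+1^2 = +1.
(a,b)_31: α=-2, u≡16; β=-2, v≡18 (mod 31); (16|31)=+1, (18|31)=+1; sign (−1)^0·+1^-2·+1^-2 = +1.
(a,b)_∞: sgn(506)=+, sgn(-115)=−, so +1.
(a,b)_5: α=14, u≡4; β=5, v≡3 (mod 5); (4|5)=+1, (3|5)=-1; sign (−1)^0·+1^5·-1^14 = +1.
Ram(506, -115) = {2, 11}; no ℚ_2-point on the conic.

[2, 11]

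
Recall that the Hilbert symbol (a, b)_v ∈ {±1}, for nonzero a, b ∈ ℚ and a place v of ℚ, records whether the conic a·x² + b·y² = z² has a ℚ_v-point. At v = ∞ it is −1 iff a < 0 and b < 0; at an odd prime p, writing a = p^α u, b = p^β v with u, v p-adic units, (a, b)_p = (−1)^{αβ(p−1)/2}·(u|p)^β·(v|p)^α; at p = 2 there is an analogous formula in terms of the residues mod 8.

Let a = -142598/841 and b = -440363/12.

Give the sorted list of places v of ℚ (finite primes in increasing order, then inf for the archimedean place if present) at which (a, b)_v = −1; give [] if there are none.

(a, b) ≡ (-142598, -26961) mod (ℚ^×)²; places V = {2, 3, 7, 11, 19, 29, 37, 41, 43, 47, ∞}.
(a,b)_∞: sgn(-142598)=−, sgn(-26961)=−, so -1.
(a,b)_29: α=-2, u≡24; β=0, v≡5 (mod 29); (24|29)=+1, (5|29)=+1; sign (−1)^0·+1^0·+1^-2 = +1.
(a,b)_37: α=1, u≡8; β=0, v≡4 (mod 37); (8|37)=-1, (4|37)=+1; sign (−1)^0·-1^0·+1^1 = +1.
(a,b)_3: α=0, u≡1; β=-1, v≡1 (mod 3); (1|3)=+1, (1|3)=+1; sign (−1)^0·+1^-1·+1^0 = +1.
(a,b)_19: α=0, u≡7; β=1, v≡5 (mod 19); (7|19)=+1, (5|19)=+1; sign (−1)^0·+1^1·+1^0 = +1.
(a,b)_43: α=0, u≡39; β=1, v≡3 (mod 43); (39|43)=-1, (3|43)=-1; sign (−1)^0·-1^1·-1^0 = -1.
(a,b)_2: α=1, β=-2; u≡5, v≡7 (mod 8); ε(u)ε(v)=0·1, αω(v)=1·0, βω(u)=-2·1; sum ≡ 0  ⇒  +1.
(a,b)_47: α=1, u≡24; β=0, v≡14 (mod 47); (24|47)=+1, (14|47)=+1; sign (−1)^0·+1^0·+1^1 = +1.
(a,b)_11: α=0, u≡10; β=1, v≡7 (mod 11); (10|11)=-1, (7|11)=-1; sign (−1)^0·-1^1·-1^0 = -1.
(a,b)_41: α=1, u≡14; β=0, v≡22 (mod 41); (14|41)=-1, (22|41)=-1; sign (−1)^0·-1^0·-1^1 = -1.
(a,b)_7: α=0, u≡6; β=2, v≡3 (mod 7); (6|7)=-1, (3|7)=-1; sign (−1)^0·-1^2·-1^0 = +1.
|Ram(-142598, -26961)| = 4, even; anisotropic at {11, 41, 43, ∞}.

[11, 41, 43, inf]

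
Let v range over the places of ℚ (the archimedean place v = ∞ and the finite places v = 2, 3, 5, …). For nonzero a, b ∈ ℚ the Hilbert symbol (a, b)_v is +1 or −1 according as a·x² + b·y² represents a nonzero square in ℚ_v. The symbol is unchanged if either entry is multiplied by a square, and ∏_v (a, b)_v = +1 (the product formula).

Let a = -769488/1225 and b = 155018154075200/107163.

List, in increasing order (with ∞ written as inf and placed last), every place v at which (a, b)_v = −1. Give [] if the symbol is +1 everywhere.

(a, b) ≡ (-48093, 1131) mod (ℚ^×)²; places V = {2, 3, 5, 7, 13, 17, 23, 29, 41, ∞}.
(a,b)_5: α=-2, u≡3; β=2, v≡1 (mod 5); (3|5)=-1, (1|5)=+1; sign (−1)^0·-1^2·+1^-2 = +1.
(a,b)_41: α=1, u≡39; β=2, v≡17 (mod 41); (39|41)=+1, (17|41)=-1; sign (−1)^0·+1^2·-1^1 = -1.
(a,b)_13: α=0, u≡7; β=1, v≡3 (mod 13); (7|13)=-1, (3|13)=+1; sign (−1)^0·-1^1·+1^0 = -1.
(a,b)_29: α=0, u≡8; β=1, v≡17 (mod 29); (8|29)=-1, (17|29)=-1; sign (−1)^0·-1^1·-1^0 = -1.
(a,b)_17: α=1, u≡7; β=2, v≡15 (mod 17); (7|17)=-1, (15|17)=+1; sign (−1)^0·-1^2·+1^1 = +1.
(a,b)_2: α=4, β=6; u≡3, v≡3 (mod 8); ε(u)ε(v)=1·1, αω(v)=4·1, βω(u)=6·1; sum ≡ 1  ⇒  -1.
(a,b)_7: α=-2, u≡2; β=-2, v≡1 (mod 7); (2|7)=+1, (1|7)=+1; sign (−1)^0·+1^-2·+1^-2 = +1.
(a,b)_∞: sgn(-48093)=−, sgn(1131)=+, so +1.
(a,b)_3: α=1, u≡1; β=-7, v≡2 (mod 3); (1|3)=+1, (2|3)=-1; sign (−1)^1·+1^-7·-1^1 = +1.
(a,b)_23: α=1, u≡13; β=2, v≡1 (mod 23); (13|23)=+1, (1|23)=+1; sign (−1)^0·+1^2·+1^1 = +1.
|Ram(-48093, 1131)| = 4, even; anisotropic at {2, 13, 29, 41}.

[2, 13, 29, 41]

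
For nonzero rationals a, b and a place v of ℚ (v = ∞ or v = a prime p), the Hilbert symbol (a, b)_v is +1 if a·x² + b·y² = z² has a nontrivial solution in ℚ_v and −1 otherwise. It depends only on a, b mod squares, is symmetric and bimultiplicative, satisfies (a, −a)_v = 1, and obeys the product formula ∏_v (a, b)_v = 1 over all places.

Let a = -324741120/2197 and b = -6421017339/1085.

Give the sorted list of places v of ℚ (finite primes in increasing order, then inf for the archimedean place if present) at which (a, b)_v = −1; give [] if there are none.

(a, b) ≡ (-4290, -845215) mod (ℚ^×)²; places V = {2, 3, 5, 7, 11, 13, 19, 29, 31, 41, ∞}.
(a,b)_13: α=-3, u≡11; β=0, v≡5 (mod 13); (11|13)=-1, (5|13)=-1; sign (−1)^0·-1^0·-1^-3 = -1.
(a,b)_31: α=2, u≡5; β=-1, v≡11 (mod 31); (5|31)=+1, (11|31)=-1; sign (−1)^0·+1^-1·-1^2 = +1.
(a,b)_5: α=1, u≡3; β=-1, v≡3 (mod 5); (3|5)=-1, (3|5)=-1; sign (−1)^0·-1^-1·-1^1 = +1.
(a,b)_∞: sgn(-4290)=−, sgn(-845215)=−, so -1.
(a,b)_41: α=0, u≡22; β=1, v≡40 (mod 41); (22|41)=-1, (40|41)=+1; sign (−1)^0·-1^1·+1^0 = -1.
(a,b)_7: α=0, u≡4; β=-1, v≡5 (mod 7); (4|7)=+1, (5|7)=-1; sign (−1)^0·+1^-1·-1^0 = +1.
(a,b)_2: α=11, β=0; u≡7, v≡1 (mod 8); ε(u)ε(v)=1·0, αω(v)=11·0, βω(u)=0·0; sum ≡ 0  ⇒  +1.
(a,b)_29: α=0, u≡11; β=2, v≡19 (mod 29); (11|29)=-1, (19|29)=-1; sign (−1)^0·-1^2·-1^0 = +1.
(a,b)_11: α=1, u≡7; β=2, v≡1 (mod 11); (7|11)=-1, (1|11)=+1; sign (−1)^0·-1^2·+1^1 = +1.
(a,b)_3: α=1, u≡1; β=4, v≡2 (mod 3); (1|3)=+1, (2|3)=-1; sign (−1)^0·+1^4·-1^1 = -1.
(a,b)_19: α=0, u≡16; β=1, v≡13 (mod 19); (16|19)=+1, (13|19)=-1; sign (−1)^0·+1^1·-1^0 = +1.
Ram(-4290, -845215) = {3, 13, 41, ∞}; no ℚ_3-point on the conic.

[3, 13, 41, inf]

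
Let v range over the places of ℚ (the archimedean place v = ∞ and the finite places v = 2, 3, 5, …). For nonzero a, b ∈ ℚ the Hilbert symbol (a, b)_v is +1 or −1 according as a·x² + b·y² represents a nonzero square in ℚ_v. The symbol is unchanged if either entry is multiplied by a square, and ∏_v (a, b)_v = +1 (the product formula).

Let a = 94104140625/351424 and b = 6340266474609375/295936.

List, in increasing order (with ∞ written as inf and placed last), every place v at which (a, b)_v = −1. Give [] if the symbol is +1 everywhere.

Mod squares: a ≡ 24035, b ≡ 23. Check v ∈ {∞, 2, 3, 5, 7, 11, 17, 19, 23}.
v=∞: 24035 > 0 and 23 > 0  ⇒  (a,b)_∞ = +1.
v=23: a=23^3·(≡17), b=23^3·(≡12) mod 23; (17|23)=-1, (12|23)=+1; (−1)^{3·3·11}·(-1)^3·(+1)^3 = +1.
v=2: v_2(a)=-6, v_2(b)=-10; units ≡ 3, 7 (mod 8); ε·ε+αω+βω = 1·1+-6·0+-10·1 ≡ 1  ⇒  (a,b)_2 = -1.
v=7: a=7^0·(≡4), b=7^2·(≡2) mod 7; (4|7)=+1, (2|7)=+1; (−1)^{0·2·3}·(+1)^2·(+1)^0 = +1.
v=5: a=5^7·(≡2), b=5^10·(≡2) mod 5; (2|5)=-1, (2|5)=-1; (−1)^{7·10·2}·(-1)^10·(-1)^7 = -1.
v=3: a=3^2·(≡2), b=3^2·(≡2) mod 3; (2|3)=-1, (2|3)=-1; (−1)^{2·2·1}·(-1)^2·(-1)^2 = +1.
v=19: a=19^-1·(≡16), b=19^0·(≡1) mod 19; (16|19)=+1, (1|19)=+1; (−1)^{-1·0·9}·(+1)^0·(+1)^-1 = +1.
v=17: a=17^-2·(≡11), b=17^-2·(≡14) mod 17; (11|17)=-1, (14|17)=-1; (−1)^{-2·-2·8}·(-1)^-2·(-1)^-2 = +1.
v=11: a=11^1·(≡7), b=11^2·(≡4) mod 11; (7|11)=-1, (4|11)=+1; (−1)^{1·2·5}·(-1)^2·(+1)^1 = +1.
Ram(24035, 23) = {2, 5}; no ℚ_2-point on the conic.

[2, 5]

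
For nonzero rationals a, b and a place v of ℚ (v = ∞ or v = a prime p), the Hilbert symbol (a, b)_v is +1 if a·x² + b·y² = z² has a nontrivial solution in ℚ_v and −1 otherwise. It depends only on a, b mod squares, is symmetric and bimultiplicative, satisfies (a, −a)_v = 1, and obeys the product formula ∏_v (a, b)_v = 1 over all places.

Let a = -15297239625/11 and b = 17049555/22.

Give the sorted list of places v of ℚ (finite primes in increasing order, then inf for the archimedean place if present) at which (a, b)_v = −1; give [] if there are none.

[2, 11]

(a, b) ≡ (-64515, 144210) mod (ℚ^×)²; places V = {2, 3, 5, 11, 17, 19, 23, ∞}.
(a,b)_2: α=0, β=-1; u≡5, v≡1 (mod 8); ε(u)ε(v)=0·0, αω(v)=0·0, βω(u)=-1·1; sum ≡ 1  ⇒  -1.
(a,b)_3: α=1, u≡2; β=3, v≡1 (mod 3); (2|3)=-1, (1|3)=+1; sign (−1)^1·-1^3·+1^1 = +1.
(a,b)_23: α=1, u≡8; β=1, v≡5 (mod 23); (8|23)=+1, (5|23)=-1; sign (−1)^1·+1^1·-1^1 = +1.
(a,b)_19: α=2, u≡1; β=1, v≡17 (mod 19); (1|19)=+1, (17|19)=+1; sign (−1)^0·+1^1·+1^2 = +1.
(a,b)_11: α=-1, u≡3; β=-1, v≡3 (mod 11); (3|11)=+1, (3|11)=+1; sign (−1)^1·+1^-1·+1^-1 = -1.
(a,b)_17: α=3, u≡4; β=2, v≡1 (mod 17); (4|17)=+1, (1|17)=+1; sign (−1)^0·+1^2·+1^3 = +1.
(a,b)_∞: sgn(-64515)=−, sgn(144210)=+, so +1.
(a,b)_5: α=3, u≡3; β=1, v≡3 (mod 5); (3|5)=-1, (3|5)=-1; sign (−1)^0·-1^1·-1^3 = +1.
Ram(-64515, 144210) = {2, 11}; no ℚ_2-point on the conic.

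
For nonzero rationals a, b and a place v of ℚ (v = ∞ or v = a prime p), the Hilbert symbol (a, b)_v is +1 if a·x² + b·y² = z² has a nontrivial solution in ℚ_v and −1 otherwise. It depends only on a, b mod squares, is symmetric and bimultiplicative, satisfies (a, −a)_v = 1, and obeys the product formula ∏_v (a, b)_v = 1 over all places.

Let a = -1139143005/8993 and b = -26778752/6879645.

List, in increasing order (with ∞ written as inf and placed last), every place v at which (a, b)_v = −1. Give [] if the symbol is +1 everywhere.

Mod squares: a ≡ -146965, b ≡ -17290. Check v ∈ {∞, 2, 3, 5, 7, 11, 13, 17, 19, 23}.
v=23: a=23^-2·(≡22), b=23^-2·(≡1) mod 23; (22|23)=-1, (1|23)=+1; (−1)^{-2·-2·11}·(-1)^-2·(+1)^-2 = +1.
v=3: a=3^2·(≡2), b=3^-2·(≡2) mod 3; (2|3)=-1, (2|3)=-1; (−1)^{2·-2·1}·(-1)^-2·(-1)^2 = +1.
v=7: a=7^1·(≡5), b=7^1·(≡2) mod 7; (5|7)=-1, (2|7)=+1; (−1)^{1·1·3}·(-1)^1·(+1)^1 = +1.
v=13: a=13^1·(≡5), b=13^1·(≡4) mod 13; (5|13)=-1, (4|13)=+1; (−1)^{1·1·6}·(-1)^1·(+1)^1 = -1.
v=11: a=11^4·(≡7), b=11^2·(≡10) mod 11; (7|11)=-1, (10|11)=-1; (−1)^{4·2·5}·(-1)^2·(-1)^4 = +1.
v=5: a=5^1·(≡3), b=5^-1·(≡2) mod 5; (3|5)=-1, (2|5)=-1; (−1)^{1·-1·2}·(-1)^-1·(-1)^1 = +1.
v=∞: -146965 < 0 and -17290 < 0  ⇒  (a,b)_∞ = -1.
v=19: a=19^1·(≡7), b=19^1·(≡8) mod 19; (7|19)=+1, (8|19)=-1; (−1)^{1·1·9}·(+1)^1·(-1)^1 = +1.
v=17: a=17^-1·(≡8), b=17^-2·(≡1) mod 17; (8|17)=+1, (1|17)=+1; (−1)^{-1·-2·8}·(+1)^-2·(+1)^-1 = +1.
v=2: v_2(a)=0, v_2(b)=7; units ≡ 3, 3 (mod 8); ε·ε+αω+βω = 1·1+0·1+7·1 ≡ 0  ⇒  (a,b)_2 = +1.
Ram(-146965, -17290) = {13, ∞}; no ℚ_13-point on the conic.

[13, inf]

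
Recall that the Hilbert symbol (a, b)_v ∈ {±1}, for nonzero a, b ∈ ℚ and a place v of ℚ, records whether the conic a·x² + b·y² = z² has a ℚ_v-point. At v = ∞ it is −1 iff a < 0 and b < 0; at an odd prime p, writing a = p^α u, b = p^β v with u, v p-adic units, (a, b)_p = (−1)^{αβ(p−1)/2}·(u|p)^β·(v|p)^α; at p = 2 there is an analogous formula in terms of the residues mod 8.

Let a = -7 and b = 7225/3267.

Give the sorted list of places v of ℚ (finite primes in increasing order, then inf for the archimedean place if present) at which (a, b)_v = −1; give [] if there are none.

(a, b) ≡ (-7, 3) mod (ℚ^×)²; places V = {2, 3, 5, 7, 11, 17, ∞}.
(a,b)_17: α=0, u≡10; β=2, v≡14 (mod 17); (10|17)=-1, (14|17)=-1; sign (−1)^0·-1^2·-1^0 = +1.
(a,b)_2: α=0, β=0; u≡1, v≡3 (mod 8); ε(u)ε(v)=0·1, αω(v)=0·1, βω(u)=0·0; sum ≡ 0  ⇒  +1.
(a,b)_3: α=0, u≡2; β=-3, v≡1 (mod 3); (2|3)=-1, (1|3)=+1; sign (−1)^0·-1^-3·+1^0 = -1.
(a,b)_7: α=1, u≡6; β=0, v≡3 (mod 7); (6|7)=-1, (3|7)=-1; sign (−1)^0·-1^0·-1^1 = -1.
(a,b)_5: α=0, u≡3; β=2, v≡2 (mod 5); (3|5)=-1, (2|5)=-1; sign (−1)^0·-1^2·-1^0 = +1.
(a,b)_11: α=0, u≡4; β=-2, v≡4 (mod 11); (4|11)=+1, (4|11)=+1; sign (−1)^0·+1^-2·+1^0 = +1.
(a,b)_∞: sgn(-7)=−, sgn(3)=+, so +1.
|Ram(-7, 3)| = 2, even; anisotropic at {3, 7}.

[3, 7]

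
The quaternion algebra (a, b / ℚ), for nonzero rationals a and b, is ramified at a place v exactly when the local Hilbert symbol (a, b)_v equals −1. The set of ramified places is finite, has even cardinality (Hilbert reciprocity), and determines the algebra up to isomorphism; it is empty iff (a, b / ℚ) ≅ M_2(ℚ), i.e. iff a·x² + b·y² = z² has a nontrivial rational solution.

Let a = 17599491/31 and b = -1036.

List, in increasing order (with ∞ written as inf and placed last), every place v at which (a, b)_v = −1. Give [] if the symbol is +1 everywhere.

(a, b) ≡ (358701, -259) mod (ℚ^×)²; places V = {2, 3, 7, 13, 19, 29, 31, 37, ∞}.
(a,b)_31: α=-1, u≡16; β=0, v≡18 (mod 31); (16|31)=+1, (18|31)=+1; sign (−1)^0·+1^0·+1^-1 = +1.
(a,b)_37: α=0, u≡19; β=1, v≡9 (mod 37); (19|37)=-1, (9|37)=+1; sign (−1)^0·-1^1·+1^0 = -1.
(a,b)_2: α=0, β=2; u≡5, v≡5 (mod 8); ε(u)ε(v)=0·0, αω(v)=0·1, βω(u)=2·1; sum ≡ 0  ⇒  +1.
(a,b)_19: α=1, u≡8; β=0, v≡9 (mod 19); (8|19)=-1, (9|19)=+1; sign (−1)^0·-1^0·+1^1 = +1.
(a,b)_7: α=1, u≡3; β=1, v≡6 (mod 7); (3|7)=-1, (6|7)=-1; sign (−1)^1·-1^1·-1^1 = -1.
(a,b)_∞: sgn(358701)=+, sgn(-259)=−, so +1.
(a,b)_13: α=2, u≡7; β=0, v≡4 (mod 13); (7|13)=-1, (4|13)=+1; sign (−1)^0·-1^0·+1^2 = +1.
(a,b)_3: α=3, u≡2; β=0, v≡2 (mod 3); (2|3)=-1, (2|3)=-1; sign (−1)^0·-1^0·-1^3 = -1.
(a,b)_29: α=1, u≡27; β=0, v≡8 (mod 29); (27|29)=-1, (8|29)=-1; sign (−1)^0·-1^0·-1^1 = -1.
|Ram(358701, -259)| = 4, even; anisotropic at {3, 7, 29, 37}.

[3, 7, 29, 37]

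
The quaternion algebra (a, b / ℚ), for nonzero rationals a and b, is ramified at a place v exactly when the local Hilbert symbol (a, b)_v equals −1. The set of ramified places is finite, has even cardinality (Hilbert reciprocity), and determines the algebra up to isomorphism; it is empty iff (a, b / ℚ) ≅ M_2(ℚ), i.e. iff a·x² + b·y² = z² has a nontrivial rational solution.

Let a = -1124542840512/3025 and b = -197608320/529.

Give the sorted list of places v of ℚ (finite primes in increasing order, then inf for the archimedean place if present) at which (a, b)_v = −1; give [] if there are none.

[2, 5, 29, inf]

Mod squares: a ≡ -3, b ≡ -2030. Check v ∈ {∞, 2, 3, 5, 7, 11, 13, 23, 29}.
v=23: a=23^0·(≡10), b=23^-2·(≡21) mod 23; (10|23)=-1, (21|23)=-1; (−1)^{0·-2·11}·(-1)^-2·(-1)^0 = +1.
v=7: a=7^2·(≡4), b=7^1·(≡2) mod 7; (4|7)=+1, (2|7)=+1; (−1)^{2·1·3}·(+1)^1·(+1)^2 = +1.
v=2: v_2(a)=6, v_2(b)=7; units ≡ 5, 1 (mod 8); ε·ε+αω+βω = 0·0+6·0+7·1 ≡ 1  ⇒  (a,b)_2 = -1.
v=11: a=11^-2·(≡10), b=11^0·(≡3) mod 11; (10|11)=-1, (3|11)=+1; (−1)^{-2·0·5}·(-1)^0·(+1)^-2 = +1.
v=3: a=3^1·(≡2), b=3^2·(≡1) mod 3; (2|3)=-1, (1|3)=+1; (−1)^{1·2·1}·(-1)^2·(+1)^1 = +1.
v=5: a=5^-2·(≡3), b=5^1·(≡4) mod 5; (3|5)=-1, (4|5)=+1; (−1)^{-2·1·2}·(-1)^1·(+1)^-2 = -1.
v=13: a=13^2·(≡10), b=13^2·(≡2) mod 13; (10|13)=+1, (2|13)=-1; (−1)^{2·2·6}·(+1)^2·(-1)^2 = +1.
v=∞: -3 < 0 and -2030 < 0  ⇒  (a,b)_∞ = -1.
v=29: a=29^4·(≡26), b=29^1·(≡3) mod 29; (26|29)=-1, (3|29)=-1; (−1)^{4·1·14}·(-1)^1·(-1)^4 = -1.
|Ram(-3, -2030)| = 4, even; anisotropic at {2, 5, 29, ∞}.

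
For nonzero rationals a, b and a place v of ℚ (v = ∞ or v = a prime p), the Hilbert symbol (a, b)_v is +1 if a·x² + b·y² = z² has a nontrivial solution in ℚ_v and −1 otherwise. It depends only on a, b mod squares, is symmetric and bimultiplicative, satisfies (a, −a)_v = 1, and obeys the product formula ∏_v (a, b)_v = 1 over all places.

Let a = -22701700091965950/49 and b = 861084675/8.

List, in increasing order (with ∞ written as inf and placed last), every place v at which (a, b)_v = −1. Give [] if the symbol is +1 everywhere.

[2, 31]

(a, b) ≡ (-62, 850454) mod (ℚ^×)²; places V = {2, 3, 5, 7, 11, 29, 31, 43, ∞}.
(a,b)_7: α=-2, u≡1; β=0, v≡3 (mod 7); (1|7)=+1, (3|7)=-1; sign (−1)^0·+1^0·-1^-2 = +1.
(a,b)_3: α=4, u≡1; β=4, v≡2 (mod 3); (1|3)=+1, (2|3)=-1; sign (−1)^0·+1^4·-1^4 = +1.
(a,b)_∞: sgn(-62)=−, sgn(850454)=+, so +1.
(a,b)_29: α=2, u≡5; β=1, v≡25 (mod 29); (5|29)=+1, (25|29)=+1; sign (−1)^0·+1^1·+1^2 = +1.
(a,b)_43: α=2, u≡16; β=1, v≡21 (mod 43); (16|43)=+1, (21|43)=+1; sign (−1)^0·+1^1·+1^2 = +1.
(a,b)_31: α=3, u≡29; β=1, v≡11 (mod 31); (29|31)=-1, (11|31)=-1; sign (−1)^1·-1^1·-1^3 = -1.
(a,b)_5: α=2, u≡3; β=2, v≡4 (mod 5); (3|5)=-1, (4|5)=+1; sign (−1)^0·-1^2·+1^2 = +1.
(a,b)_2: α=1, β=-3; u≡1, v≡3 (mod 8); ε(u)ε(v)=0·1, αω(v)=1·1, βω(u)=-3·0; sum ≡ 1  ⇒  -1.
(a,b)_11: α=2, u≡5; β=1, v≡10 (mod 11); (5|11)=+1, (10|11)=-1; sign (−1)^0·+1^1·-1^2 = +1.
|Ram(-62, 850454)| = 2, even; anisotropic at {2, 31}.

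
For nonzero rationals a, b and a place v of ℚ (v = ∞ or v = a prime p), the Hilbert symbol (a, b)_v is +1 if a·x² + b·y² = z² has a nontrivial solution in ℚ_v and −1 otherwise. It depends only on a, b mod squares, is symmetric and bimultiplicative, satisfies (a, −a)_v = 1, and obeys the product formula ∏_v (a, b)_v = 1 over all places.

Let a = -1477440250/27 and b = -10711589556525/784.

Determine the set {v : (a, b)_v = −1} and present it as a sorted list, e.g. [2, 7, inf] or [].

Mod squares: a ≡ -30, b ≡ -429. Check v ∈ {∞, 2, 3, 5, 7, 11, 13, 17}.
v=2: v_2(a)=1, v_2(b)=-4; units ≡ 1, 3 (mod 8); ε·ε+αω+βω = 0·1+1·1+-4·0 ≡ 1  ⇒  (a,b)_2 = -1.
v=5: a=5^3·(≡4), b=5^2·(≡1) mod 5; (4|5)=+1, (1|5)=+1; (−1)^{3·2·2}·(+1)^2·(+1)^3 = +1.
v=3: a=3^-3·(≡2), b=3^1·(≡1) mod 3; (2|3)=-1, (1|3)=+1; (−1)^{-3·1·1}·(-1)^1·(+1)^-3 = +1.
v=13: a=13^2·(≡3), b=13^5·(≡8) mod 13; (3|13)=+1, (8|13)=-1; (−1)^{2·5·6}·(+1)^5·(-1)^2 = +1.
v=11: a=11^2·(≡5), b=11^3·(≡9) mod 11; (5|11)=+1, (9|11)=+1; (−1)^{2·3·5}·(+1)^3·(+1)^2 = +1.
v=∞: -30 < 0 and -429 < 0  ⇒  (a,b)_∞ = -1.
v=7: a=7^0·(≡6), b=7^-2·(≡5) mod 7; (6|7)=-1, (5|7)=-1; (−1)^{0·-2·3}·(-1)^-2·(-1)^0 = +1.
v=17: a=17^2·(≡16), b=17^2·(≡2) mod 17; (16|17)=+1, (2|17)=+1; (−1)^{2·2·8}·(+1)^2·(+1)^2 = +1.
|Ram(-30, -429)| = 2, even; anisotropic at {2, ∞}.

[2, inf]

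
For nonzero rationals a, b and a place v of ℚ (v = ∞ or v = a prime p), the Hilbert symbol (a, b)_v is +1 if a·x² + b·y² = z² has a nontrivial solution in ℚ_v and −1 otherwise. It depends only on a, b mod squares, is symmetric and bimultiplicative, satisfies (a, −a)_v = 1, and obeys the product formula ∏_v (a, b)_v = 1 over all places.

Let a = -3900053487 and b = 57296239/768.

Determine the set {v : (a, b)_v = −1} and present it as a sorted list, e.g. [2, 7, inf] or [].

[17, 37]

(a, b) ≡ (-32231847, 20757) mod (ℚ^×)²; places V = {2, 3, 7, 11, 13, 17, 19, 29, 31, 37, ∞}.
(a,b)_7: α=0, u≡6; β=2, v≡2 (mod 7); (6|7)=-1, (2|7)=+1; sign (−1)^0·-1^2·+1^0 = +1.
(a,b)_29: α=1, u≡26; β=0, v≡7 (mod 29); (26|29)=-1, (7|29)=+1; sign (−1)^0·-1^0·+1^1 = +1.
(a,b)_37: α=1, u≡7; β=1, v≡18 (mod 37); (7|37)=+1, (18|37)=-1; sign (−1)^0·+1^1·-1^1 = -1.
(a,b)_11: α=2, u≡1; β=1, v≡2 (mod 11); (1|11)=+1, (2|11)=-1; sign (−1)^0·+1^1·-1^2 = +1.
(a,b)_19: α=1, u≡14; β=0, v≡6 (mod 19); (14|19)=-1, (6|19)=+1; sign (−1)^0·-1^0·+1^1 = +1.
(a,b)_3: α=1, u≡2; β=-1, v≡1 (mod 3); (2|3)=-1, (1|3)=+1; sign (−1)^1·-1^-1·+1^1 = +1.
(a,b)_17: α=1, u≡4; β=1, v≡5 (mod 17); (4|17)=+1, (5|17)=-1; sign (−1)^0·+1^1·-1^1 = -1.
(a,b)_31: α=1, u≡22; β=0, v≡1 (mod 31); (22|31)=-1, (1|31)=+1; sign (−1)^0·-1^0·+1^1 = +1.
(a,b)_2: α=0, β=-8; u≡1, v≡5 (mod 8); ε(u)ε(v)=0·0, αω(v)=0·1, βω(u)=-8·0; sum ≡ 0  ⇒  +1.
(a,b)_13: α=0, u≡8; β=2, v≡4 (mod 13); (8|13)=-1, (4|13)=+1; sign (−1)^0·-1^2·+1^0 = +1.
(a,b)_∞: sgn(-32231847)=−, sgn(20757)=+, so +1.
|Ram(-32231847, 20757)| = 2, even; anisotropic at {17, 37}.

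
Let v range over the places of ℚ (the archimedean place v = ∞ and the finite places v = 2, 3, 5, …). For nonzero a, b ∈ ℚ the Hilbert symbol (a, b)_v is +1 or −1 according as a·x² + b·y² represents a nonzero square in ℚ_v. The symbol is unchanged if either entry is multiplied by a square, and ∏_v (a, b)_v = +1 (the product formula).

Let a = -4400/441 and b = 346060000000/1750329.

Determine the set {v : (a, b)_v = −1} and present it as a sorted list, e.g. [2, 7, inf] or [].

[11, 13]

(a, b) ≡ (-11, 715) mod (ℚ^×)²; places V = {2, 3, 5, 7, 11, 13, ∞}.
(a,b)_3: α=-2, u≡1; β=-6, v≡1 (mod 3); (1|3)=+1, (1|3)=+1; sign (−1)^0·+1^-6·+1^-2 = +1.
(a,b)_5: α=2, u≡4; β=7, v≡2 (mod 5); (4|5)=+1, (2|5)=-1; sign (−1)^0·+1^7·-1^2 = +1.
(a,b)_11: α=1, u≡7; β=3, v≡2 (mod 11); (7|11)=-1, (2|11)=-1; sign (−1)^1·-1^3·-1^1 = -1.
(a,b)_7: α=-2, u≡5; β=-4, v≡1 (mod 7); (5|7)=-1, (1|7)=+1; sign (−1)^0·-1^-4·+1^-2 = +1.
(a,b)_13: α=0, u≡6; β=1, v≡1 (mod 13); (6|13)=-1, (1|13)=+1; sign (−1)^0·-1^1·+1^0 = -1.
(a,b)_2: α=4, β=8; u≡5, v≡3 (mod 8); ε(u)ε(v)=0·1, αω(v)=4·1, βω(u)=8·1; sum ≡ 0  ⇒  +1.
(a,b)_∞: sgn(-11)=−, sgn(715)=+, so +1.
(-11, 715 / ℚ) ramifies at {11, 13}: a division algebra.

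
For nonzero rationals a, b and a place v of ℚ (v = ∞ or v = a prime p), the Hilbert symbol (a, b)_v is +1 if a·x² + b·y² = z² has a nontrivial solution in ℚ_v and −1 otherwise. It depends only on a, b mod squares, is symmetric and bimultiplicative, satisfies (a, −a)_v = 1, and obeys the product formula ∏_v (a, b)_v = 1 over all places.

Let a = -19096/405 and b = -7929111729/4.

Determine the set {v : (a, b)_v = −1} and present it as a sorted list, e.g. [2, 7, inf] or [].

[37, inf]

Mod squares: a ≡ -23870, b ≡ -541569. Check v ∈ {∞, 2, 3, 5, 7, 11, 17, 31, 37, 41}.
v=37: a=37^0·(≡2), b=37^1·(≡5) mod 37; (2|37)=-1, (5|37)=-1; (−1)^{0·1·18}·(-1)^1·(-1)^0 = -1.
v=11: a=11^1·(≡10), b=11^4·(≡4) mod 11; (10|11)=-1, (4|11)=+1; (−1)^{1·4·5}·(-1)^4·(+1)^1 = +1.
v=7: a=7^1·(≡5), b=7^1·(≡4) mod 7; (5|7)=-1, (4|7)=+1; (−1)^{1·1·3}·(-1)^1·(+1)^1 = +1.
v=41: a=41^0·(≡39), b=41^1·(≡34) mod 41; (39|41)=+1, (34|41)=-1; (−1)^{0·1·20}·(+1)^1·(-1)^0 = +1.
v=2: v_2(a)=3, v_2(b)=-2; units ≡ 1, 7 (mod 8); ε·ε+αω+βω = 0·1+3·0+-2·0 ≡ 0  ⇒  (a,b)_2 = +1.
v=∞: -23870 < 0 and -541569 < 0  ⇒  (a,b)_∞ = -1.
v=3: a=3^-4·(≡1), b=3^1·(≡2) mod 3; (1|3)=+1, (2|3)=-1; (−1)^{-4·1·1}·(+1)^1·(-1)^-4 = +1.
v=5: a=5^-1·(≡4), b=5^0·(≡4) mod 5; (4|5)=+1, (4|5)=+1; (−1)^{-1·0·2}·(+1)^0·(+1)^-1 = +1.
v=17: a=17^0·(≡13), b=17^1·(≡1) mod 17; (13|17)=+1, (1|17)=+1; (−1)^{0·1·8}·(+1)^1·(+1)^0 = +1.
v=31: a=31^1·(≡2), b=31^0·(≡10) mod 31; (2|31)=+1, (10|31)=+1; (−1)^{1·0·15}·(+1)^0·(+1)^1 = +1.
Ram(-23870, -541569) = {37, ∞}; no ℚ_37-point on the conic.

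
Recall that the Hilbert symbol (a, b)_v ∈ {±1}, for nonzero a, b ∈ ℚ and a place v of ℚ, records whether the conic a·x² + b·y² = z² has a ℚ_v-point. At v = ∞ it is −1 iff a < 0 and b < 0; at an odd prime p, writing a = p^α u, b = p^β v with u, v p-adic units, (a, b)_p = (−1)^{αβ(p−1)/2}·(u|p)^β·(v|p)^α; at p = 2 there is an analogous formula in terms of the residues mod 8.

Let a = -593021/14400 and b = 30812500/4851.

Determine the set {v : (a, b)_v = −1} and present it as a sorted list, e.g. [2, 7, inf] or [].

(a, b) ≡ (-29, 5423) mod (ℚ^×)²; places V = {2, 3, 5, 7, 11, 13, 17, 29, ∞}.
(a,b)_3: α=-2, u≡1; β=-2, v≡2 (mod 3); (1|3)=+1, (2|3)=-1; sign (−1)^0·+1^-2·-1^-2 = +1.
(a,b)_2: α=-6, β=2; u≡3, v≡7 (mod 8); ε(u)ε(v)=1·1, αω(v)=-6·0, βω(u)=2·1; sum ≡ 1  ⇒  -1.
(a,b)_29: α=1, u≡7; β=1, v≡7 (mod 29); (7|29)=+1, (7|29)=+1; sign (−1)^0·+1^1·+1^1 = +1.
(a,b)_∞: sgn(-29)=−, sgn(5423)=+, so +1.
(a,b)_17: α=0, u≡7; β=1, v≡16 (mod 17); (7|17)=-1, (16|17)=+1; sign (−1)^0·-1^1·+1^0 = -1.
(a,b)_5: α=-2, u≡4; β=6, v≡2 (mod 5); (4|5)=+1, (2|5)=-1; sign (−1)^0·+1^6·-1^-2 = +1.
(a,b)_11: α=2, u≡5; β=-1, v≡4 (mod 11); (5|11)=+1, (4|11)=+1; sign (−1)^0·+1^-1·+1^2 = +1.
(a,b)_7: α=0, u≡5; β=-2, v≡5 (mod 7); (5|7)=-1, (5|7)=-1; sign (−1)^0·-1^-2·-1^0 = +1.
(a,b)_13: α=2, u≡3; β=0, v≡2 (mod 13); (3|13)=+1, (2|13)=-1; sign (−1)^0·+1^0·-1^2 = +1.
|Ram(-29, 5423)| = 2, even; anisotropic at {2, 17}.

[2, 17]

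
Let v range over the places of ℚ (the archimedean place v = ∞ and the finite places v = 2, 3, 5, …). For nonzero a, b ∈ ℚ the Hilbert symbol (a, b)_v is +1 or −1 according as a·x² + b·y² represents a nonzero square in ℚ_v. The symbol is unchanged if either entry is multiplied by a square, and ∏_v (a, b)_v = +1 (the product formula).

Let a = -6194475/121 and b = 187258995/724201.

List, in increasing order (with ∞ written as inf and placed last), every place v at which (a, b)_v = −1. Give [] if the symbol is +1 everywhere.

Mod squares: a ≡ -3059, b ≡ 595. Check v ∈ {∞, 2, 3, 5, 7, 11, 17, 19, 23, 37}.
v=7: a=7^1·(≡4), b=7^1·(≡4) mod 7; (4|7)=+1, (4|7)=+1; (−1)^{1·1·3}·(+1)^1·(+1)^1 = -1.
v=2: v_2(a)=0, v_2(b)=0; units ≡ 5, 3 (mod 8); ε·ε+αω+βω = 0·1+0·1+0·1 ≡ 0  ⇒  (a,b)_2 = +1.
v=37: a=37^0·(≡25), b=37^-2·(≡30) mod 37; (25|37)=+1, (30|37)=+1; (−1)^{0·-2·18}·(+1)^-2·(+1)^0 = +1.
v=3: a=3^4·(≡1), b=3^2·(≡1) mod 3; (1|3)=+1, (1|3)=+1; (−1)^{4·2·1}·(+1)^2·(+1)^4 = +1.
v=19: a=19^1·(≡13), b=19^0·(≡9) mod 19; (13|19)=-1, (9|19)=+1; (−1)^{1·0·9}·(-1)^0·(+1)^1 = +1.
v=5: a=5^2·(≡1), b=5^1·(≡4) mod 5; (1|5)=+1, (4|5)=+1; (−1)^{2·1·2}·(+1)^1·(+1)^2 = +1.
v=17: a=17^0·(≡1), b=17^3·(≡1) mod 17; (1|17)=+1, (1|17)=+1; (−1)^{0·3·8}·(+1)^3·(+1)^0 = +1.
v=23: a=23^1·(≡20), b=23^-2·(≡20) mod 23; (20|23)=-1, (20|23)=-1; (−1)^{1·-2·11}·(-1)^-2·(-1)^1 = -1.
v=11: a=11^-2·(≡10), b=11^2·(≡1) mod 11; (10|11)=-1, (1|11)=+1; (−1)^{-2·2·5}·(-1)^2·(+1)^-2 = +1.
v=∞: -3059 < 0 and 595 > 0  ⇒  (a,b)_∞ = +1.
Ram(-3059, 595) = {7, 23}; no ℚ_7-point on the conic.

[7, 23]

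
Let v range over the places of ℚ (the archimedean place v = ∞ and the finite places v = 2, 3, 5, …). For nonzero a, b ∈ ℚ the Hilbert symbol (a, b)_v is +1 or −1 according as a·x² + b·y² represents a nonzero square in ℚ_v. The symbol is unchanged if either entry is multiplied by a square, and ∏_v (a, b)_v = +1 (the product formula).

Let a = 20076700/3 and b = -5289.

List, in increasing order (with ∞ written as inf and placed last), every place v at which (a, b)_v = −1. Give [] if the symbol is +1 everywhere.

[3, 7, 29, 41]

(a, b) ≡ (602301, -5289) mod (ℚ^×)²; places V = {2, 3, 5, 7, 23, 29, 41, 43, ∞}.
(a,b)_7: α=1, u≡6; β=0, v≡3 (mod 7); (6|7)=-1, (3|7)=-1; sign (−1)^0·-1^0·-1^1 = -1.
(a,b)_2: α=2, β=0; u≡5, v≡7 (mod 8); ε(u)ε(v)=0·1, αω(v)=2·0, βω(u)=0·1; sum ≡ 0  ⇒  +1.
(a,b)_23: α=1, u≡9; β=0, v≡1 (mod 23); (9|23)=+1, (1|23)=+1; sign (−1)^0·+1^0·+1^1 = +1.
(a,b)_∞: sgn(602301)=+, sgn(-5289)=−, so +1.
(a,b)_3: α=-1, u≡1; β=1, v≡1 (mod 3); (1|3)=+1, (1|3)=+1; sign (−1)^1·+1^1·+1^-1 = -1.
(a,b)_5: α=2, u≡1; β=0, v≡1 (mod 5); (1|5)=+1, (1|5)=+1; sign (−1)^0·+1^0·+1^2 = +1.
(a,b)_29: α=1, u≡4; β=0, v≡18 (mod 29); (4|29)=+1, (18|29)=-1; sign (−1)^0·+1^0·-1^1 = -1.
(a,b)_43: α=1, u≡2; β=1, v≡6 (mod 43); (2|43)=-1, (6|43)=+1; sign (−1)^1·-1^1·+1^1 = +1.
(a,b)_41: α=0, u≡22; β=1, v≡35 (mod 41); (22|41)=-1, (35|41)=-1; sign (−1)^0·-1^1·-1^0 = -1.
(602301, -5289 / ℚ) ramifies at {3, 7, 29, 41}: a division algebra.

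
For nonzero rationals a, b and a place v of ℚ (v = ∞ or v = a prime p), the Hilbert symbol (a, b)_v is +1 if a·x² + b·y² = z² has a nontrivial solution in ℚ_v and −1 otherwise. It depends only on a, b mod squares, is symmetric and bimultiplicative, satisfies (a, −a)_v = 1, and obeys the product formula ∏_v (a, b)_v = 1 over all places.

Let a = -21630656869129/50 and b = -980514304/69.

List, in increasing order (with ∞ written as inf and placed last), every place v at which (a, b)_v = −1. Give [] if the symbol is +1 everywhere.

[23, inf]

Mod squares: a ≡ -2, b ≡ -44574. Check v ∈ {∞, 2, 3, 5, 7, 11, 17, 19, 23}.
v=3: a=3^0·(≡1), b=3^-1·(≡1) mod 3; (1|3)=+1, (1|3)=+1; (−1)^{0·-1·1}·(+1)^-1·(+1)^0 = +1.
v=11: a=11^4·(≡4), b=11^2·(≡4) mod 11; (4|11)=+1, (4|11)=+1; (−1)^{4·2·5}·(+1)^2·(+1)^4 = +1.
v=5: a=5^-2·(≡3), b=5^0·(≡4) mod 5; (3|5)=-1, (4|5)=+1; (−1)^{-2·0·2}·(-1)^0·(+1)^-2 = +1.
v=19: a=19^2·(≡16), b=19^1·(≡3) mod 19; (16|19)=+1, (3|19)=-1; (−1)^{2·1·9}·(+1)^1·(-1)^2 = +1.
v=17: a=17^4·(≡2), b=17^1·(≡16) mod 17; (2|17)=+1, (16|17)=+1; (−1)^{4·1·8}·(+1)^1·(+1)^4 = +1.
v=∞: -2 < 0 and -44574 < 0  ⇒  (a,b)_∞ = -1.
v=7: a=7^2·(≡6), b=7^2·(≡2) mod 7; (6|7)=-1, (2|7)=+1; (−1)^{2·2·3}·(-1)^2·(+1)^2 = +1.
v=23: a=23^0·(≡17), b=23^-1·(≡10) mod 23; (17|23)=-1, (10|23)=-1; (−1)^{0·-1·11}·(-1)^-1·(-1)^0 = -1.
v=2: v_2(a)=-1, v_2(b)=9; units ≡ 7, 1 (mod 8); ε·ε+αω+βω = 1·0+-1·0+9·0 ≡ 0  ⇒  (a,b)_2 = +1.
Ram(-2, -44574) = {23, ∞}; no ℚ_23-point on the conic.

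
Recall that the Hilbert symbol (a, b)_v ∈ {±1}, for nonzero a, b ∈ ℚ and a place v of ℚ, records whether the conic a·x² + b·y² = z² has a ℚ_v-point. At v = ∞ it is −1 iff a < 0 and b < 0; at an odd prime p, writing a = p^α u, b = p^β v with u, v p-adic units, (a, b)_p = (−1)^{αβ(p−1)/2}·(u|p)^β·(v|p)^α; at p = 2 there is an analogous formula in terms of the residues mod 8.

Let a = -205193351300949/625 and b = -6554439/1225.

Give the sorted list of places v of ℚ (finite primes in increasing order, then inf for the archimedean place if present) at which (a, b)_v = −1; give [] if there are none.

Mod squares: a ≡ -19224941, b ≡ -111. Check v ∈ {∞, 2, 3, 5, 7, 11, 19, 23, 29, 37, 41}.
v=29: a=29^1·(≡18), b=29^0·(≡16) mod 29; (18|29)=-1, (16|29)=+1; (−1)^{1·0·14}·(-1)^0·(+1)^1 = +1.
v=2: v_2(a)=0, v_2(b)=0; units ≡ 3, 1 (mod 8); ε·ε+αω+βω = 1·0+0·0+0·1 ≡ 0  ⇒  (a,b)_2 = +1.
v=3: a=3^6·(≡1), b=3^11·(≡2) mod 3; (1|3)=+1, (2|3)=-1; (−1)^{6·11·1}·(+1)^11·(-1)^6 = +1.
v=5: a=5^-4·(≡1), b=5^-2·(≡4) mod 5; (1|5)=+1, (4|5)=+1; (−1)^{-4·-2·2}·(+1)^-2·(+1)^-4 = +1.
v=7: a=7^0·(≡5), b=7^-2·(≡1) mod 7; (5|7)=-1, (1|7)=+1; (−1)^{0·-2·3}·(-1)^-2·(+1)^0 = +1.
v=11: a=11^4·(≡4), b=11^0·(≡8) mod 11; (4|11)=+1, (8|11)=-1; (−1)^{4·0·5}·(+1)^0·(-1)^4 = +1.
v=∞: -19224941 < 0 and -111 < 0  ⇒  (a,b)_∞ = -1.
v=41: a=41^1·(≡8), b=41^0·(≡3) mod 41; (8|41)=+1, (3|41)=-1; (−1)^{1·0·20}·(+1)^0·(-1)^1 = -1.
v=37: a=37^1·(≡5), b=37^1·(≡30) mod 37; (5|37)=-1, (30|37)=+1; (−1)^{1·1·18}·(-1)^1·(+1)^1 = -1.
v=19: a=19^1·(≡16), b=19^0·(≡18) mod 19; (16|19)=+1, (18|19)=-1; (−1)^{1·0·9}·(+1)^0·(-1)^1 = -1.
v=23: a=23^1·(≡17), b=23^0·(≡13) mod 23; (17|23)=-1, (13|23)=+1; (−1)^{1·0·11}·(-1)^0·(+1)^1 = +1.
|Ram(-19224941, -111)| = 4, even; anisotropic at {19, 37, 41, ∞}.

[19, 37, 41, inf]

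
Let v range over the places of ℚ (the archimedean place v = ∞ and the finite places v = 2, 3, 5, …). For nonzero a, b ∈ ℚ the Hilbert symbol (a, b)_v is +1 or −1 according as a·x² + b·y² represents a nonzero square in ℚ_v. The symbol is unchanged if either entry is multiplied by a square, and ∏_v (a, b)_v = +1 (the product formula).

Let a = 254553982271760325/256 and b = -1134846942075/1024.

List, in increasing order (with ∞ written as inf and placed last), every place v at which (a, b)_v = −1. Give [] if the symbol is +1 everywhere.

[17, 19, 29, 37]

Mod squares: a ≡ 37, b ≡ -11437107. Check v ∈ {∞, 2, 3, 5, 7, 11, 17, 19, 23, 29, 37}.
v=19: a=19^2·(≡2), b=19^1·(≡11) mod 19; (2|19)=-1, (11|19)=+1; (−1)^{2·1·9}·(-1)^1·(+1)^2 = -1.
v=29: a=29^2·(≡21), b=29^1·(≡27) mod 29; (21|29)=-1, (27|29)=-1; (−1)^{2·1·14}·(-1)^1·(-1)^2 = -1.
v=3: a=3^0·(≡1), b=3^5·(≡1) mod 3; (1|3)=+1, (1|3)=+1; (−1)^{0·5·1}·(+1)^5·(+1)^0 = +1.
v=5: a=5^2·(≡3), b=5^2·(≡3) mod 5; (3|5)=-1, (3|5)=-1; (−1)^{2·2·2}·(-1)^2·(-1)^2 = +1.
v=23: a=23^2·(≡22), b=23^0·(≡20) mod 23; (22|23)=-1, (20|23)=-1; (−1)^{2·0·11}·(-1)^0·(-1)^2 = +1.
v=17: a=17^2·(≡10), b=17^1·(≡13) mod 17; (10|17)=-1, (13|17)=+1; (−1)^{2·1·8}·(-1)^1·(+1)^2 = -1.
v=11: a=11^2·(≡5), b=11^1·(≡3) mod 11; (5|11)=+1, (3|11)=+1; (−1)^{2·1·5}·(+1)^1·(+1)^2 = +1.
v=∞: 37 > 0 and -11437107 < 0  ⇒  (a,b)_∞ = +1.
v=37: a=37^1·(≡11), b=37^1·(≡18) mod 37; (11|37)=+1, (18|37)=-1; (−1)^{1·1·18}·(+1)^1·(-1)^1 = -1.
v=7: a=7^2·(≡2), b=7^2·(≡4) mod 7; (2|7)=+1, (4|7)=+1; (−1)^{2·2·3}·(+1)^2·(+1)^2 = +1.
v=2: v_2(a)=-8, v_2(b)=-10; units ≡ 5, 5 (mod 8); ε·ε+αω+βω = 0·0+-8·1+-10·1 ≡ 0  ⇒  (a,b)_2 = +1.
|Ram(37, -11437107)| = 4, even; anisotropic at {17, 19, 29, 37}.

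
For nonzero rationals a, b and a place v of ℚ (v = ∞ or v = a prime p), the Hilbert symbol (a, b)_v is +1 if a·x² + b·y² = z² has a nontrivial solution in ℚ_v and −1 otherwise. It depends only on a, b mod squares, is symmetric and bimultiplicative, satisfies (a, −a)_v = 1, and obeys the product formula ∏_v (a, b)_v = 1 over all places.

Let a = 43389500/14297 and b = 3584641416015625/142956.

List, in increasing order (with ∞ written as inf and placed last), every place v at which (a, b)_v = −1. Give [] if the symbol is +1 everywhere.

(a, b) ≡ (150535, 11) mod (ℚ^×)²; places V = {2, 3, 5, 7, 11, 17, 19, 23, 29, ∞}.
(a,b)_17: α=-1, u≡16; β=2, v≡7 (mod 17); (16|17)=+1, (7|17)=-1; sign (−1)^0·+1^2·-1^-1 = -1.
(a,b)_5: α=3, u≡3; β=10, v≡1 (mod 5); (3|5)=-1, (1|5)=+1; sign (−1)^0·-1^10·+1^3 = +1.
(a,b)_23: α=1, u≡16; β=2, v≡10 (mod 23); (16|23)=+1, (10|23)=-1; sign (−1)^0·+1^2·-1^1 = -1.
(a,b)_∞: sgn(150535)=+, sgn(11)=+, so +1.
(a,b)_19: α=0, u≡4; β=-2, v≡7 (mod 19); (4|19)=+1, (7|19)=+1; sign (−1)^0·+1^-2·+1^0 = +1.
(a,b)_2: α=2, β=-2; u≡7, v≡3 (mod 8); ε(u)ε(v)=1·1, αω(v)=2·1, βω(u)=-2·0; sum ≡ 1  ⇒  -1.
(a,b)_29: α=-2, u≡25; β=0, v≡27 (mod 29); (25|29)=+1, (27|29)=-1; sign (−1)^0·+1^0·-1^-2 = +1.
(a,b)_7: α=3, u≡1; β=4, v≡1 (mod 7); (1|7)=+1, (1|7)=+1; sign (−1)^0·+1^4·+1^3 = +1.
(a,b)_3: α=0, u≡1; β=-2, v≡2 (mod 3); (1|3)=+1, (2|3)=-1; sign (−1)^0·+1^-2·-1^0 = +1.
(a,b)_11: α=1, u≡4; β=-1, v≡4 (mod 11); (4|11)=+1, (4|11)=+1; sign (−1)^1·+1^-1·+1^1 = -1.
|Ram(150535, 11)| = 4, even; anisotropic at {2, 11, 17, 23}.

[2, 11, 17, 23]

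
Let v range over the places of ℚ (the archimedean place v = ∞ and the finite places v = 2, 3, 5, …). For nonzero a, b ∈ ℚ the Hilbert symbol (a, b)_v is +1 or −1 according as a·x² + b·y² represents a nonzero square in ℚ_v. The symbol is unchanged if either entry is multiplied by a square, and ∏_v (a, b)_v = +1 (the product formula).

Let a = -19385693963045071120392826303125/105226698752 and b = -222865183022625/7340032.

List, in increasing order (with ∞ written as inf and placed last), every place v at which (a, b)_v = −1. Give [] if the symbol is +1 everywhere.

[5, 7, 13, inf]

Mod squares: a ≡ -330, b ≡ -15015. Check v ∈ {∞, 2, 3, 5, 7, 11, 13, 19, 29}.
v=5: a=5^5·(≡4), b=5^3·(≡2) mod 5; (4|5)=+1, (2|5)=-1; (−1)^{5·3·2}·(+1)^3·(-1)^5 = -1.
v=3: a=3^19·(≡1), b=3^5·(≡2) mod 3; (1|3)=+1, (2|3)=-1; (−1)^{19·5·1}·(+1)^5·(-1)^19 = +1.
v=13: a=13^8·(≡5), b=13^3·(≡7) mod 13; (5|13)=-1, (7|13)=-1; (−1)^{8·3·6}·(-1)^3·(-1)^8 = -1.
v=7: a=7^-2·(≡3), b=7^-1·(≡1) mod 7; (3|7)=-1, (1|7)=+1; (−1)^{-2·-1·3}·(-1)^-1·(+1)^-2 = -1.
v=2: v_2(a)=-31, v_2(b)=-20; units ≡ 3, 1 (mod 8); ε·ε+αω+βω = 1·0+-31·0+-20·1 ≡ 0  ⇒  (a,b)_2 = +1.
v=∞: -330 < 0 and -15015 < 0  ⇒  (a,b)_∞ = -1.
v=11: a=11^1·(≡4), b=11^1·(≡8) mod 11; (4|11)=+1, (8|11)=-1; (−1)^{1·1·5}·(+1)^1·(-1)^1 = +1.
v=19: a=19^0·(≡12), b=19^2·(≡3) mod 19; (12|19)=-1, (3|19)=-1; (−1)^{0·2·9}·(-1)^2·(-1)^0 = +1.
v=29: a=29^6·(≡11), b=29^2·(≡4) mod 29; (11|29)=-1, (4|29)=+1; (−1)^{6·2·14}·(-1)^2·(+1)^6 = +1.
|Ram(-330, -15015)| = 4, even; anisotropic at {5, 7, 13, ∞}.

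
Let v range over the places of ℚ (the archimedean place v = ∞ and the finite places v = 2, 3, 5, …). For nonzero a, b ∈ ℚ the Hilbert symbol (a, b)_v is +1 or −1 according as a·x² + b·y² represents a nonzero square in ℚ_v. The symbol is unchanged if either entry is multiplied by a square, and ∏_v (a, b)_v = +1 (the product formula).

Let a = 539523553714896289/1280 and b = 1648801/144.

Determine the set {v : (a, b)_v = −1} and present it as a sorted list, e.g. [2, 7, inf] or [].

[11, 19]

Mod squares: a ≡ 168245, b ≡ 33649. Check v ∈ {∞, 2, 3, 5, 7, 11, 17, 19, 23}.
v=∞: 168245 > 0 and 33649 > 0  ⇒  (a,b)_∞ = +1.
v=19: a=19^3·(≡6), b=19^1·(≡4) mod 19; (6|19)=+1, (4|19)=+1; (−1)^{3·1·9}·(+1)^1·(+1)^3 = -1.
v=23: a=23^3·(≡9), b=23^1·(≡7) mod 23; (9|23)=+1, (7|23)=-1; (−1)^{3·1·11}·(+1)^1·(-1)^3 = +1.
v=7: a=7^5·(≡2), b=7^3·(≡3) mod 7; (2|7)=+1, (3|7)=-1; (−1)^{5·3·3}·(+1)^3·(-1)^5 = +1.
v=11: a=11^3·(≡1), b=11^1·(≡5) mod 11; (1|11)=+1, (5|11)=+1; (−1)^{3·1·5}·(+1)^1·(+1)^3 = -1.
v=5: a=5^-1·(≡4), b=5^0·(≡4) mod 5; (4|5)=+1, (4|5)=+1; (−1)^{-1·0·2}·(+1)^0·(+1)^-1 = +1.
v=3: a=3^0·(≡2), b=3^-2·(≡1) mod 3; (2|3)=-1, (1|3)=+1; (−1)^{0·-2·1}·(-1)^-2·(+1)^0 = +1.
v=2: v_2(a)=-8, v_2(b)=-4; units ≡ 5, 1 (mod 8); ε·ε+αω+βω = 0·0+-8·0+-4·1 ≡ 0  ⇒  (a,b)_2 = +1.
v=17: a=17^2·(≡2), b=17^0·(≡7) mod 17; (2|17)=+1, (7|17)=-1; (−1)^{2·0·8}·(+1)^0·(-1)^2 = +1.
|Ram(168245, 33649)| = 2, even; anisotropic at {11, 19}.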